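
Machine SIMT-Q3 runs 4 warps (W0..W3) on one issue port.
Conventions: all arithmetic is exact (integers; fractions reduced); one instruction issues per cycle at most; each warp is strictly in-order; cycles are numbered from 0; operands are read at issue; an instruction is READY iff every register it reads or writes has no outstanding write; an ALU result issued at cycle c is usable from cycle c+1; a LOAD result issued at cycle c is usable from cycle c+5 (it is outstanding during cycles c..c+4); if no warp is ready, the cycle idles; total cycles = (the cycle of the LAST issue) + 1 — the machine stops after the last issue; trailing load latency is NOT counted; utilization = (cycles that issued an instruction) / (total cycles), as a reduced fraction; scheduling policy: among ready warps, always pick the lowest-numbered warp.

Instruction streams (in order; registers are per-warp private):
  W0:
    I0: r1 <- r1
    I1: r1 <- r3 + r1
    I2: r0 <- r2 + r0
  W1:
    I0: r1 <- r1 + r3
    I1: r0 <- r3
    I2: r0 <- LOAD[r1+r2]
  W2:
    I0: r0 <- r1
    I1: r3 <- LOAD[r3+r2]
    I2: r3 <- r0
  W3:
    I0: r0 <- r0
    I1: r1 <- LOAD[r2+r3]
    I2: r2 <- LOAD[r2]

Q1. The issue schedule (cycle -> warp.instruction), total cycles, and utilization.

cycle 0: W0.I0
cycle 1: W0.I1
cycle 2: W0.I2
cycle 3: W1.I0
cycle 4: W1.I1
cycle 5: W1.I2
cycle 6: W2.I0
cycle 7: W2.I1
cycle 8: W3.I0
cycle 9: W3.I1
cycle 10: W3.I2
cycle 11: idle
cycle 12: W2.I2

Answer: 13 cycles, utilization 12/13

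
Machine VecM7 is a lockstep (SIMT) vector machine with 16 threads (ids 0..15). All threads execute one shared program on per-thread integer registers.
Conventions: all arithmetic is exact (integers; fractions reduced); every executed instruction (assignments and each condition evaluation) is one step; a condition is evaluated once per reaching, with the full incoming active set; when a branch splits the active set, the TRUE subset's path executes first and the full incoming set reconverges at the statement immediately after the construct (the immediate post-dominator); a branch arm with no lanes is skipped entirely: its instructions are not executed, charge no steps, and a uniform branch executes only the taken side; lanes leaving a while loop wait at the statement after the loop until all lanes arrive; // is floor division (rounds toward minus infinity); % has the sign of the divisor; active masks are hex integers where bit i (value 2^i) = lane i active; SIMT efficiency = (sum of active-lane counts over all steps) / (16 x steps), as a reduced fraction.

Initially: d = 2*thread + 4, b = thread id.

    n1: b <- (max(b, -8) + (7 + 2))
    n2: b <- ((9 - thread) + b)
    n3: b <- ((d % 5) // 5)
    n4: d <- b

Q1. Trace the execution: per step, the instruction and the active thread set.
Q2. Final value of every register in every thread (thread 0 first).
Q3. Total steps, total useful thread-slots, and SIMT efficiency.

step 0: b <- (max(b, -8) + (7 + 2))  0xffff
step 1: b <- ((9 - thread) + b)      0xffff
step 2: b <- ((d % 5) // 5)          0xffff
step 3: d <- b                       0xffff

Answer: 4 steps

d: 0,0,0,0,0,0,0,0,0,0,0,0,0,0,0,0
b: 0,0,0,0,0,0,0,0,0,0,0,0,0,0,0,0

steps = 4; useful = 64; efficiency = 64/64 = 1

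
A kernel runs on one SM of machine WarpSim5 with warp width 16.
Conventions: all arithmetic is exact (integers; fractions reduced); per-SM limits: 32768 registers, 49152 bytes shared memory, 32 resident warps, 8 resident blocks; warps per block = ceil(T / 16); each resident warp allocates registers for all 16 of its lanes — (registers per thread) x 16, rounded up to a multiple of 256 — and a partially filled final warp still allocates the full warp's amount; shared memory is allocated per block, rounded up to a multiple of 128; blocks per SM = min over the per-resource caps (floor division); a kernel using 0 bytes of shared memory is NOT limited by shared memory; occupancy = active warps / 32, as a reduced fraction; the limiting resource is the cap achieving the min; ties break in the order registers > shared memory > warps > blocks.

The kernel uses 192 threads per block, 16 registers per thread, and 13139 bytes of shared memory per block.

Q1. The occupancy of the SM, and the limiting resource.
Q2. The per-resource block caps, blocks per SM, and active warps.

Answer: occupancy 3/4, limited by warps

registers: 10 blocks
shared memory: 3 blocks
warps: 2 blocks
blocks: 8 blocks

Answer: 2 blocks, 24 active warps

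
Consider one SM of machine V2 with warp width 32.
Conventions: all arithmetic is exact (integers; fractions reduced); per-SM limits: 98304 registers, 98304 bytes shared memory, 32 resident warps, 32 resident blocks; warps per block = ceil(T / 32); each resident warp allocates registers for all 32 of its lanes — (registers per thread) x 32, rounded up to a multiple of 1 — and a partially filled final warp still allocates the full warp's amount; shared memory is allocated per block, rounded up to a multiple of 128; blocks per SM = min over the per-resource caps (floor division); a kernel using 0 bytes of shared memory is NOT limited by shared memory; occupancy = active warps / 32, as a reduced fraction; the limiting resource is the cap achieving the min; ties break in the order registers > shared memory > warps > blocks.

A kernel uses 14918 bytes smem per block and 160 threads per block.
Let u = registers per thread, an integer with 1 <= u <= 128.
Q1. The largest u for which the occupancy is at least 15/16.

Answer: u = 102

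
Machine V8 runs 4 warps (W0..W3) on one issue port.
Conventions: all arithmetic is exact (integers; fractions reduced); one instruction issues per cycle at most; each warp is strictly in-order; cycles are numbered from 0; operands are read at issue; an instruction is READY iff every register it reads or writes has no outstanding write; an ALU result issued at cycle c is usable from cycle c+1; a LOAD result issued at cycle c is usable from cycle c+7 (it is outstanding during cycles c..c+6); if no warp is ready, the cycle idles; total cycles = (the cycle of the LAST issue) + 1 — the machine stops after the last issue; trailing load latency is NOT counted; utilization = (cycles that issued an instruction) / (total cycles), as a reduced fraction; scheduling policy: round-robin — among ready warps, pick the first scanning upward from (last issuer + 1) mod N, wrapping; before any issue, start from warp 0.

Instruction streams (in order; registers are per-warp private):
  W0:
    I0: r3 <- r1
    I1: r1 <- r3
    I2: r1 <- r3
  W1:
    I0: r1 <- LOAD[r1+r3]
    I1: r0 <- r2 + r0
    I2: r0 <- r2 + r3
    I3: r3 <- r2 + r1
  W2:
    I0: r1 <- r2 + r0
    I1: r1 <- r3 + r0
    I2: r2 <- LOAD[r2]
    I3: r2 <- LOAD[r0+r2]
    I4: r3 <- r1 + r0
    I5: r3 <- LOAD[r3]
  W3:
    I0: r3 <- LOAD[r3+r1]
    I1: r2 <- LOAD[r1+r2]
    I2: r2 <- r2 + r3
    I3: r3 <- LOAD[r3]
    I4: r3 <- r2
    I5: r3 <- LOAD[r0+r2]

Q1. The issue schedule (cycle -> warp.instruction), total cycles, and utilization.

cycle 0: W0.I0
cycle 1: W1.I0
cycle 2: W2.I0
cycle 3: W3.I0
cycle 4: W0.I1
cycle 5: W1.I1
cycle 6: W2.I1
cycle 7: W3.I1
cycle 8: W0.I2
cycle 9: W1.I2
cycle 10: W2.I2
cycle 11: W1.I3
cycle 12: idle
cycle 13: idle
cycle 14: W3.I2
cycle 15: W3.I3
cycle 16: idle
cycle 17: W2.I3
cycle 18: W2.I4
cycle 19: W2.I5
cycle 20: idle
cycle 21: idle
cycle 22: W3.I4
cycle 23: W3.I5

Answer: 24 cycles, utilization 19/24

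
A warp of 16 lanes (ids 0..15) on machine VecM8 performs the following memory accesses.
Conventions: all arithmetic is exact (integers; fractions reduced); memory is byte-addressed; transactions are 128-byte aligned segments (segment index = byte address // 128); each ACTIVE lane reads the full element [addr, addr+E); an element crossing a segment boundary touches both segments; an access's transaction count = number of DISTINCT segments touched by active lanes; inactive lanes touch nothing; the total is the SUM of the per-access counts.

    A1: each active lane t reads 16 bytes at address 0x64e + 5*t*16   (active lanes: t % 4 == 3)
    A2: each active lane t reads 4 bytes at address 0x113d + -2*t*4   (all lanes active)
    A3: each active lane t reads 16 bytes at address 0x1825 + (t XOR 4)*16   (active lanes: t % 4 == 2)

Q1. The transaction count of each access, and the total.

A1: 6 transactions
A2: 2 transactions
A3: 3 transactions

Answer: 6,2,3; total 11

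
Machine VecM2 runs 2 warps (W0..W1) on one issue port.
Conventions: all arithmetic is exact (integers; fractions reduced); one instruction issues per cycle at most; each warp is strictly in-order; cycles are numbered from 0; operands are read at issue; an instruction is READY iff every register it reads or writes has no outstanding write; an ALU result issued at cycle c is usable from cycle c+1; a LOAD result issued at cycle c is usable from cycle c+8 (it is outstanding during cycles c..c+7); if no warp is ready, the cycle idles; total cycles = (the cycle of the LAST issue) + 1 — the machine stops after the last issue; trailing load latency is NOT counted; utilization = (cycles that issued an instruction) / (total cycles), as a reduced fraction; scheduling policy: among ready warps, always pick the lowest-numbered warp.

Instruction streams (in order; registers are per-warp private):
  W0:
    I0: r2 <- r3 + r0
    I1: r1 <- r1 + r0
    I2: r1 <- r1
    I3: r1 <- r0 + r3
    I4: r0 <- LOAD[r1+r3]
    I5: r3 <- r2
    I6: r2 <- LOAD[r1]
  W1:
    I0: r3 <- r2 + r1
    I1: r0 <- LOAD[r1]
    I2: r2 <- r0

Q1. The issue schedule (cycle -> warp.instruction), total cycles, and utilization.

cycle 0: W0.I0
cycle 1: W0.I1
cycle 2: W0.I2
cycle 3: W0.I3
cycle 4: W0.I4
cycle 5: W0.I5
cycle 6: W0.I6
cycle 7: W1.I0
cycle 8: W1.I1
cycle 9: idle
cycle 10: idle
cycle 11: idle
cycle 12: idle
cycle 13: idle
cycle 14: idle
cycle 15: idle
cycle 16: W1.I2

Answer: 17 cycles, utilization 10/17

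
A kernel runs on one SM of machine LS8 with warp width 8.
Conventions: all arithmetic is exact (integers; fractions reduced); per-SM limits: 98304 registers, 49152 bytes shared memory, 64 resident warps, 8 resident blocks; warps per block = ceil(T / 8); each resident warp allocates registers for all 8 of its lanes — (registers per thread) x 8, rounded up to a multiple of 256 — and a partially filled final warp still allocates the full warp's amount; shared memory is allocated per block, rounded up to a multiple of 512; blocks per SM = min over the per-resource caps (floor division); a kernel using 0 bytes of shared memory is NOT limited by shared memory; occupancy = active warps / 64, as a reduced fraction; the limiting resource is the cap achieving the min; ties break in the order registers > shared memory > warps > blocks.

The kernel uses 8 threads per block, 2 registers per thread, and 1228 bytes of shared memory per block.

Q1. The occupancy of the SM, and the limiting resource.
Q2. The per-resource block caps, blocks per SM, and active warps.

Answer: occupancy 1/8, limited by blocks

registers: 384 blocks
shared memory: 32 blocks
warps: 64 blocks
blocks: 8 blocks

Answer: 8 blocks, 8 active warps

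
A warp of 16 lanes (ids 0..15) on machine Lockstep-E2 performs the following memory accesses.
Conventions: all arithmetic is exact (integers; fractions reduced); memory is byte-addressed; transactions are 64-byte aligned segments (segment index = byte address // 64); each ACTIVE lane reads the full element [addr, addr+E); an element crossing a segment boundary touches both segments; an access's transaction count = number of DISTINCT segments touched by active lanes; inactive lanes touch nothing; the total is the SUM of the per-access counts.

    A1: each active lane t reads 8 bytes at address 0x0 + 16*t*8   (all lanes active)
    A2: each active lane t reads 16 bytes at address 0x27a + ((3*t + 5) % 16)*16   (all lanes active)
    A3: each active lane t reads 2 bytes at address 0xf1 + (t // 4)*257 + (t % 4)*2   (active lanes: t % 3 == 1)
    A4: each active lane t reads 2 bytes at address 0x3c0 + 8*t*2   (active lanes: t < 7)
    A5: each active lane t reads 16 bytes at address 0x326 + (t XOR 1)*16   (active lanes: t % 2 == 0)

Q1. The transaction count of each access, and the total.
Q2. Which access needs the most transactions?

A1: 16 transactions
A2: 5 transactions
A3: 4 transactions
A4: 2 transactions
A5: 5 transactions

Answer: 16,5,4,2,5; total 32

Answer: A1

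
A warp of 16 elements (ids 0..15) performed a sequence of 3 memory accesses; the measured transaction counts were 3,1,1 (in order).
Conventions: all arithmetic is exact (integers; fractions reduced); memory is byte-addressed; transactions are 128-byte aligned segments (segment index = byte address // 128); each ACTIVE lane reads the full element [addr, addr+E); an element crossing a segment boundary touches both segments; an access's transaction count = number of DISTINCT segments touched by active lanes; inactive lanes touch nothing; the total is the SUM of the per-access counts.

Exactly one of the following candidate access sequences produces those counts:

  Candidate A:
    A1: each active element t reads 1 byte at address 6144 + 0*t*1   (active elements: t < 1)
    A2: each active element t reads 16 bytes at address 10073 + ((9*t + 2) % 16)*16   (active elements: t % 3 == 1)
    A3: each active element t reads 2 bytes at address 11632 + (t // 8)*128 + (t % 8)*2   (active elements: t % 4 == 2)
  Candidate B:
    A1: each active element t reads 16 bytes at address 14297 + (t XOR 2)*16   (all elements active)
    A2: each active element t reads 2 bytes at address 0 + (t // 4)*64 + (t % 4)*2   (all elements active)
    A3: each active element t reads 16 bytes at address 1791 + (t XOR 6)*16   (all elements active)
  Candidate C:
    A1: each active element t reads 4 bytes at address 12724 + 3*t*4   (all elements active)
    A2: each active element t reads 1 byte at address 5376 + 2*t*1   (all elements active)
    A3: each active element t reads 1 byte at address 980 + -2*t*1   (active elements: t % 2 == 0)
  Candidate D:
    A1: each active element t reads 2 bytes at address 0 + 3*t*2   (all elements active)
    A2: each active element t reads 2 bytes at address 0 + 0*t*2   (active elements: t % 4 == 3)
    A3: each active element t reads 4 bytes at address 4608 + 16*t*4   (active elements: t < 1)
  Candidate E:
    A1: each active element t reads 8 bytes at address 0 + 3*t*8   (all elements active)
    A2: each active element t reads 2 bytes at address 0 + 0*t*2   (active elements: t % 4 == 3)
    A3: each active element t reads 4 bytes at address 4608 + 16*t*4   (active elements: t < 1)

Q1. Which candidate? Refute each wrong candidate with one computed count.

A: A1 gives 1 transaction, not 3
B: A2 gives 2 transactions, not 1
C: A1 gives 2 transactions, not 3
D: A1 gives 1 transaction, not 3
E: all counts match (3,1,1)

Answer: E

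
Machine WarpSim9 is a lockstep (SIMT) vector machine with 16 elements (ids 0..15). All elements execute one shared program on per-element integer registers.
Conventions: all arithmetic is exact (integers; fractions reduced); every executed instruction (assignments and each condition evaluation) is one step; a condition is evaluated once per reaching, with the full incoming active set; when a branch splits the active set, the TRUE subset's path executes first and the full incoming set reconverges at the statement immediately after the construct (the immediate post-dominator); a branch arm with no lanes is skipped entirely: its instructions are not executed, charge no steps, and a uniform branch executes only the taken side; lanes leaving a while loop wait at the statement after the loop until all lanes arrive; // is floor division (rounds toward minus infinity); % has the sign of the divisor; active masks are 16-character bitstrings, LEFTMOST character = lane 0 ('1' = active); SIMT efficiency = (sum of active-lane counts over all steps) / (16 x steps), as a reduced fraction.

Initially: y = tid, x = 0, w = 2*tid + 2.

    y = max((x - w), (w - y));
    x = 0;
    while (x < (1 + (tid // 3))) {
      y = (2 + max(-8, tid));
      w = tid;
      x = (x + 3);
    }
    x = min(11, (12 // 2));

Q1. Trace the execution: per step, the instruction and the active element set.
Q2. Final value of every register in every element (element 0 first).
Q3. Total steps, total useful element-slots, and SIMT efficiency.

step 0: y <- max((x - w), (w - y))   1111111111111111
step 1: x <- 0                       1111111111111111
step 2: eval (x < (1 + (tid // 3)))  1111111111111111
step 3: y <- (2 + max(-8, tid))      1111111111111111
step 4: w <- tid                     1111111111111111
step 5: x <- (x + 3)                 1111111111111111
step 6: eval (x < (1 + (tid // 3)))  1111111111111111
step 7: y <- (2 + max(-8, tid))      0000000001111111
step 8: w <- tid                     0000000001111111
step 9: x <- (x + 3)                 0000000001111111
step 10: eval (x < (1 + (tid // 3)))  0000000001111111
step 11: x <- min(11, (12 // 2))      1111111111111111

Answer: 12 steps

y: 2,3,4,5,6,7,8,9,10,11,12,13,14,15,16,17
x: 6,6,6,6,6,6,6,6,6,6,6,6,6,6,6,6
w: 0,1,2,3,4,5,6,7,8,9,10,11,12,13,14,15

steps = 12; useful = 156; efficiency = 156/192 = 13/16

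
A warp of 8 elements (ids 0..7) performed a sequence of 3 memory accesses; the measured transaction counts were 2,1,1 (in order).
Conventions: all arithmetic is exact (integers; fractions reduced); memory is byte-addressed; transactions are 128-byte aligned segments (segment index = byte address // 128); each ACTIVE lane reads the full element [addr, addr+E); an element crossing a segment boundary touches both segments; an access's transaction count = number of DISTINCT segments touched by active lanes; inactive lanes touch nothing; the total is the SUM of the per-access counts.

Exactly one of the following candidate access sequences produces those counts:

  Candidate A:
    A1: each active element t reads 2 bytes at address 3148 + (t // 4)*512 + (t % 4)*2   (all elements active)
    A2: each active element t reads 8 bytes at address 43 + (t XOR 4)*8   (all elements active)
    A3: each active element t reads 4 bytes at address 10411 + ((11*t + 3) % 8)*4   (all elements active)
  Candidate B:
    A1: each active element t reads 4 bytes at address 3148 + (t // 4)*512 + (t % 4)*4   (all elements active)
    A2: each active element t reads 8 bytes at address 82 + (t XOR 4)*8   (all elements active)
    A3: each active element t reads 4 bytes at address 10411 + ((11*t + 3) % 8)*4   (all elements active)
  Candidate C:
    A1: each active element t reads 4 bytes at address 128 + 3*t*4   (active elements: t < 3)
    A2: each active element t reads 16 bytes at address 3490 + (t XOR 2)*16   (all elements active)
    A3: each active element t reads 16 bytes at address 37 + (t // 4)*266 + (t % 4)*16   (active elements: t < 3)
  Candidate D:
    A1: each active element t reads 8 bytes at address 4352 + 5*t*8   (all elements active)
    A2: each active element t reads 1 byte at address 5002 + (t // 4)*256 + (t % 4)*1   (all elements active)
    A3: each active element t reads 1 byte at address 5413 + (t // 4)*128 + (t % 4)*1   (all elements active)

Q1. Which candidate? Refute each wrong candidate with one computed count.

B: A2 gives 2 transactions, not 1
C: A1 gives 1 transaction, not 2
D: A1 gives 3 transactions, not 2
A: all counts match (2,1,1)

Answer: A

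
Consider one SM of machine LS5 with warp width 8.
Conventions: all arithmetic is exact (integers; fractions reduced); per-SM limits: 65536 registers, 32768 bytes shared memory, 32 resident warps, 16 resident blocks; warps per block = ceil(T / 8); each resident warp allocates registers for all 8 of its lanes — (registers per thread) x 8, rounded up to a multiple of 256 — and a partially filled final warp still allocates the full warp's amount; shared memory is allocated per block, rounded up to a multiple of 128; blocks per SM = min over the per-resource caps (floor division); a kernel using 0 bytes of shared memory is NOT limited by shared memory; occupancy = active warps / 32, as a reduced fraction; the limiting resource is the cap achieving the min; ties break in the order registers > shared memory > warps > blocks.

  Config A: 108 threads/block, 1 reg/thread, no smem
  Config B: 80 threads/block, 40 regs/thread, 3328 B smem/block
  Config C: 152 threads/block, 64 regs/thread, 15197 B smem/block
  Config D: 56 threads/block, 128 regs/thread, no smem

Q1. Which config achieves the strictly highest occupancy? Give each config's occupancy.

occupancies: A 7/8, B 15/16, C 19/32, D 7/8

Answer: B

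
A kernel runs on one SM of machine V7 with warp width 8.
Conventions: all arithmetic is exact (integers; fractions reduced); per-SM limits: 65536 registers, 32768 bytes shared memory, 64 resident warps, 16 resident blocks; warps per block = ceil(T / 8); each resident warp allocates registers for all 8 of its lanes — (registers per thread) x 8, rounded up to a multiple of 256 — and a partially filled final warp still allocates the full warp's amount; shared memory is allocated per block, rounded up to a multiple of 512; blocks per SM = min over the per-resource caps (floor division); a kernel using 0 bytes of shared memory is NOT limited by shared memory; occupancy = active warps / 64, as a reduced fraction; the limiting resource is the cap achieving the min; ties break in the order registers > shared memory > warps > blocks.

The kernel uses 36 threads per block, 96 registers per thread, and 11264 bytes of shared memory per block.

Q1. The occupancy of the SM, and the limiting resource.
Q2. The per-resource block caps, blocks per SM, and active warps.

Answer: occupancy 5/32, limited by shared memory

registers: 17 blocks
shared memory: 2 blocks
warps: 12 blocks
blocks: 16 blocks

Answer: 2 blocks, 10 active warps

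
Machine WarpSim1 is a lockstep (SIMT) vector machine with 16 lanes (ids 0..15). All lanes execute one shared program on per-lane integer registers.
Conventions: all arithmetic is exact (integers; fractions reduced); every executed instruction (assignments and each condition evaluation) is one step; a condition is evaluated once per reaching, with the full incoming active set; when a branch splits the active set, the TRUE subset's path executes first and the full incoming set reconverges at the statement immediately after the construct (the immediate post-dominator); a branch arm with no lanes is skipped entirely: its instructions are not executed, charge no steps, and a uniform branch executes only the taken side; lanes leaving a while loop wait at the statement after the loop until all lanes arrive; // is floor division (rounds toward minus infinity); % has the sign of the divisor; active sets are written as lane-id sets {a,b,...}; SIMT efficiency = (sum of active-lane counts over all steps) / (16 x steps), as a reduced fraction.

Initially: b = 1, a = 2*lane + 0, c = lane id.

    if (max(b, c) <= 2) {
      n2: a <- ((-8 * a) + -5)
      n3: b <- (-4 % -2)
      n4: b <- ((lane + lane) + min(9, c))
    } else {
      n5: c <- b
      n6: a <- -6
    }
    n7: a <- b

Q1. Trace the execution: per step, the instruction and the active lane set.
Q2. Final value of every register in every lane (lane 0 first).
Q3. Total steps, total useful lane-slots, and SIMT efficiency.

step 0: eval (max(b, c) <= 2)        {0,1,2,3,4,5,6,7,8,9,10,11,12,13,14,15}
step 1: a <- ((-8 * a) + -5)         {0,1,2}
step 2: b <- (-4 % -2)               {0,1,2}
step 3: b <- ((lane + lane) + min(9, c)) {0,1,2}
step 4: c <- b                       {3,4,5,6,7,8,9,10,11,12,13,14,15}
step 5: a <- -6                      {3,4,5,6,7,8,9,10,11,12,13,14,15}
step 6: a <- b                       {0,1,2,3,4,5,6,7,8,9,10,11,12,13,14,15}

Answer: 7 steps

b: 0,3,6,1,1,1,1,1,1,1,1,1,1,1,1,1
a: 0,3,6,1,1,1,1,1,1,1,1,1,1,1,1,1
c: 0,1,2,1,1,1,1,1,1,1,1,1,1,1,1,1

steps = 7; useful = 67; efficiency = 67/112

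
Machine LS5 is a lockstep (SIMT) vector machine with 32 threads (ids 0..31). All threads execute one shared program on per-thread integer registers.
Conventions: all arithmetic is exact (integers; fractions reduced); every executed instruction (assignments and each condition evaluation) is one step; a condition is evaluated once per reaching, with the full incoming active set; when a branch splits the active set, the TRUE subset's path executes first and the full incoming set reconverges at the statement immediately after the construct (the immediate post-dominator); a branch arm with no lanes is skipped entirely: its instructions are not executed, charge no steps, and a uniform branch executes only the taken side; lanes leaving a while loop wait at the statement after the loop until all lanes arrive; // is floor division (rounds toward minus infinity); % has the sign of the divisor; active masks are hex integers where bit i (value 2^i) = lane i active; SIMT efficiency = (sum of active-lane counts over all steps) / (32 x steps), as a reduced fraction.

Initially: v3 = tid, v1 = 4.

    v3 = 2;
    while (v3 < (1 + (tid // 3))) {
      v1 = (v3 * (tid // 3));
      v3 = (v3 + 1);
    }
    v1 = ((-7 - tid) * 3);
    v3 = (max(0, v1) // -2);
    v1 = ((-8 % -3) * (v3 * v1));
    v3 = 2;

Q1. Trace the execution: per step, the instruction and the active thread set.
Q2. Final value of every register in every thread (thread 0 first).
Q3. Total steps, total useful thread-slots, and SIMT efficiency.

step 0: v3 <- 2                      0xffffffff
step 1: eval (v3 < (1 + (tid // 3))) 0xffffffff
step 2: v1 <- (v3 * (tid // 3))      0xffffffc0
step 3: v3 <- (v3 + 1)               0xffffffc0
step 4: eval (v3 < (1 + (tid // 3))) 0xffffffc0
step 5: v1 <- (v3 * (tid // 3))      0xfffffe00
step 6: v3 <- (v3 + 1)               0xfffffe00
step 7: eval (v3 < (1 + (tid // 3))) 0xfffffe00
step 8: v1 <- (v3 * (tid // 3))      0xfffff000
step 9: v3 <- (v3 + 1)               0xfffff000
step 10: eval (v3 < (1 + (tid // 3))) 0xfffff000
step 11: v1 <- (v3 * (tid // 3))      0xffff8000
step 12: v3 <- (v3 + 1)               0xffff8000
step 13: eval (v3 < (1 + (tid // 3))) 0xffff8000
step 14: v1 <- (v3 * (tid // 3))      0xfffc0000
step 15: v3 <- (v3 + 1)               0xfffc0000
step 16: eval (v3 < (1 + (tid // 3))) 0xfffc0000
step 17: v1 <- (v3 * (tid // 3))      0xffe00000
step 18: v3 <- (v3 + 1)               0xffe00000
step 19: eval (v3 < (1 + (tid // 3))) 0xffe00000
step 20: v1 <- (v3 * (tid // 3))      0xff000000
step 21: v3 <- (v3 + 1)               0xff000000
step 22: eval (v3 < (1 + (tid // 3))) 0xff000000
step 23: v1 <- (v3 * (tid // 3))      0xf8000000
step 24: v3 <- (v3 + 1)               0xf8000000
step 25: eval (v3 < (1 + (tid // 3))) 0xf8000000
step 26: v1 <- (v3 * (tid // 3))      0xc0000000
step 27: v3 <- (v3 + 1)               0xc0000000
step 28: eval (v3 < (1 + (tid // 3))) 0xc0000000
step 29: v1 <- ((-7 - tid) * 3)       0xffffffff
step 30: v3 <- (max(0, v1) // -2)     0xffffffff
step 31: v1 <- ((-8 % -3) * (v3 * v1)) 0xffffffff
step 32: v3 <- 2                      0xffffffff

Answer: 33 steps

v3: 2,2,2,2,2,2,2,2,2,2,2,2,2,2,2,2,2,2,2,2,2,2,2,2,2,2,2,2,2,2,2,2
v1: 0,0,0,0,0,0,0,0,0,0,0,0,0,0,0,0,0,0,0,0,0,0,0,0,0,0,0,0,0,0,0,0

steps = 33; useful = 570; efficiency = 570/1056 = 95/176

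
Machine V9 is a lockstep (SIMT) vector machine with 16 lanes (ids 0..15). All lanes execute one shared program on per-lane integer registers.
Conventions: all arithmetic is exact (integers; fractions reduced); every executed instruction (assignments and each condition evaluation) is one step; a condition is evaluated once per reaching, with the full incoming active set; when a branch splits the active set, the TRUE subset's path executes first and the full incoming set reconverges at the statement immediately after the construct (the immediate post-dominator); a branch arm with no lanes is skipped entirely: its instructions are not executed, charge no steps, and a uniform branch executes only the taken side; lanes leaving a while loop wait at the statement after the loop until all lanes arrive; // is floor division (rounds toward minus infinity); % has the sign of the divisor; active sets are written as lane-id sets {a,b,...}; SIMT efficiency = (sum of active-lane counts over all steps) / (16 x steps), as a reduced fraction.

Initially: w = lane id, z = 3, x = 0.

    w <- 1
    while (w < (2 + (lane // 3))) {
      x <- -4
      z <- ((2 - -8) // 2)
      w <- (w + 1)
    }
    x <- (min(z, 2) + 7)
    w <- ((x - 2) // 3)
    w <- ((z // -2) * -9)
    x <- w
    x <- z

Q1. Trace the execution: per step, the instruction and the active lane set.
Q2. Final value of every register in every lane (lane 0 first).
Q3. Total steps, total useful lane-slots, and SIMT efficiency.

step 0: w <- 1                       {0,1,2,3,4,5,6,7,8,9,10,11,12,13,14,15}
step 1: eval (w < (2 + (lane // 3))) {0,1,2,3,4,5,6,7,8,9,10,11,12,13,14,15}
step 2: x <- -4                      {0,1,2,3,4,5,6,7,8,9,10,11,12,13,14,15}
step 3: z <- ((2 - -8) // 2)         {0,1,2,3,4,5,6,7,8,9,10,11,12,13,14,15}
step 4: w <- (w + 1)                 {0,1,2,3,4,5,6,7,8,9,10,11,12,13,14,15}
step 5: eval (w < (2 + (lane // 3))) {0,1,2,3,4,5,6,7,8,9,10,11,12,13,14,15}
step 6: x <- -4                      {3,4,5,6,7,8,9,10,11,12,13,14,15}
step 7: z <- ((2 - -8) // 2)         {3,4,5,6,7,8,9,10,11,12,13,14,15}
step 8: w <- (w + 1)                 {3,4,5,6,7,8,9,10,11,12,13,14,15}
step 9: eval (w < (2 + (lane // 3))) {3,4,5,6,7,8,9,10,11,12,13,14,15}
step 10: x <- -4                      {6,7,8,9,10,11,12,13,14,15}
step 11: z <- ((2 - -8) // 2)         {6,7,8,9,10,11,12,13,14,15}
step 12: w <- (w + 1)                 {6,7,8,9,10,11,12,13,14,15}
step 13: eval (w < (2 + (lane // 3))) {6,7,8,9,10,11,12,13,14,15}
step 14: x <- -4                      {9,10,11,12,13,14,15}
step 15: z <- ((2 - -8) // 2)         {9,10,11,12,13,14,15}
step 16: w <- (w + 1)                 {9,10,11,12,13,14,15}
step 17: eval (w < (2 + (lane // 3))) {9,10,11,12,13,14,15}
step 18: x <- -4                      {12,13,14,15}
step 19: z <- ((2 - -8) // 2)         {12,13,14,15}
step 20: w <- (w + 1)                 {12,13,14,15}
step 21: eval (w < (2 + (lane // 3))) {12,13,14,15}
step 22: x <- -4                      {15}
step 23: z <- ((2 - -8) // 2)         {15}
step 24: w <- (w + 1)                 {15}
step 25: eval (w < (2 + (lane // 3))) {15}
step 26: x <- (min(z, 2) + 7)         {0,1,2,3,4,5,6,7,8,9,10,11,12,13,14,15}
step 27: w <- ((x - 2) // 3)          {0,1,2,3,4,5,6,7,8,9,10,11,12,13,14,15}
step 28: w <- ((z // -2) * -9)        {0,1,2,3,4,5,6,7,8,9,10,11,12,13,14,15}
step 29: x <- w                       {0,1,2,3,4,5,6,7,8,9,10,11,12,13,14,15}
step 30: x <- z                       {0,1,2,3,4,5,6,7,8,9,10,11,12,13,14,15}

Answer: 31 steps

w: 27,27,27,27,27,27,27,27,27,27,27,27,27,27,27,27
z: 5,5,5,5,5,5,5,5,5,5,5,5,5,5,5,5
x: 5,5,5,5,5,5,5,5,5,5,5,5,5,5,5,5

steps = 31; useful = 316; efficiency = 316/496 = 79/124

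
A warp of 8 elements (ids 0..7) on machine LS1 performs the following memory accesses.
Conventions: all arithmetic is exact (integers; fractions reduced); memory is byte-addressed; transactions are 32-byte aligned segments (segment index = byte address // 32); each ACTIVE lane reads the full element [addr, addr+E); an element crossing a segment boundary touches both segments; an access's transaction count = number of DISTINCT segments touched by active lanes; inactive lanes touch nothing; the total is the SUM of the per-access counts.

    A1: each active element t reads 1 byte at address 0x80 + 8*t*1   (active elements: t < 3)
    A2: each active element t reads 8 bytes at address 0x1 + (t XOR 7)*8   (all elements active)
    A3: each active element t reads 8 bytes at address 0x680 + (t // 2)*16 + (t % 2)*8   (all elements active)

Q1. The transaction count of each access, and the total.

A1: 1 transaction
A2: 3 transactions
A3: 2 transactions

Answer: 1,3,2; total 6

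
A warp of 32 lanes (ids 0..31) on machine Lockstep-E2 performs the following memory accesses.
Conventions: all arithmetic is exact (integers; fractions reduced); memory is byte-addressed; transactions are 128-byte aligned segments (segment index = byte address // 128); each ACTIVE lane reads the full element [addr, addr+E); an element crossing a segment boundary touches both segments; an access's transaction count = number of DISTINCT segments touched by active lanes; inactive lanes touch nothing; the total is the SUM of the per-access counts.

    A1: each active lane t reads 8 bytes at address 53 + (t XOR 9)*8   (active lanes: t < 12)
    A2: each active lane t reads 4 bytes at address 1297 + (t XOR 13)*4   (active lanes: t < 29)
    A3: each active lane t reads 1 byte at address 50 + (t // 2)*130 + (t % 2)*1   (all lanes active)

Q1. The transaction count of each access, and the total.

A1: 2 transactions
A2: 2 transactions
A3: 16 transactions

Answer: 2,2,16; total 20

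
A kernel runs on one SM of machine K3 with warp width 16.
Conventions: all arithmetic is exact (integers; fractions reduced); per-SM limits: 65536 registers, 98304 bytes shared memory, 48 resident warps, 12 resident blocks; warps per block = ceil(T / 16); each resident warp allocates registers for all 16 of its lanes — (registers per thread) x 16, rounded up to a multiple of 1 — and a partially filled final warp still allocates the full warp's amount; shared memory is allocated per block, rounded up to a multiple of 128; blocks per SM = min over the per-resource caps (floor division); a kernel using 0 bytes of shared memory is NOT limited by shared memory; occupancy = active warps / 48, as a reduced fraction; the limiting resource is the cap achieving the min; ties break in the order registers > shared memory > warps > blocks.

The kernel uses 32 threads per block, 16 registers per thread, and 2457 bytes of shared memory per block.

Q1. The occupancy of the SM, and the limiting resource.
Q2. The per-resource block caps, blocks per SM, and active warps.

Answer: occupancy 1/2, limited by blocks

registers: 128 blocks
shared memory: 38 blocks
warps: 24 blocks
blocks: 12 blocks

Answer: 12 blocks, 24 active warps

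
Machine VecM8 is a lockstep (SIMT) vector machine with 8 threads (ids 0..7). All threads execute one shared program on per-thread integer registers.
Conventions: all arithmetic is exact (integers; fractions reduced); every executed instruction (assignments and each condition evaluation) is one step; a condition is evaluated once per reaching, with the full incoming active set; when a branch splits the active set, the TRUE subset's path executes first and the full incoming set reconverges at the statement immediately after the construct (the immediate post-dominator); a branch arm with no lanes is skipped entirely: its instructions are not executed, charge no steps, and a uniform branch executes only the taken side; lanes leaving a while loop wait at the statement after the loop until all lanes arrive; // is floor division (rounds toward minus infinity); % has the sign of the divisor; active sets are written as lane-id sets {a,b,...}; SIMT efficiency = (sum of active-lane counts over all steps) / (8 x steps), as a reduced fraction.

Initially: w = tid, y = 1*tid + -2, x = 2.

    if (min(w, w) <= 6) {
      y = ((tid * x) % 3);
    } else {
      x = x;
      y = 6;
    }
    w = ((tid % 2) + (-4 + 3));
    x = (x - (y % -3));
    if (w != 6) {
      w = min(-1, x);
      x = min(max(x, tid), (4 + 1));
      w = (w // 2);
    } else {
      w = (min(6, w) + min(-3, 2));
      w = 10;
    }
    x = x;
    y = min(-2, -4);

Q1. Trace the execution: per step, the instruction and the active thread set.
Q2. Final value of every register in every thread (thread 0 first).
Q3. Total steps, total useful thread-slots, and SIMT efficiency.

step 0: eval (min(w, w) <= 6)        {0,1,2,3,4,5,6,7}
step 1: y <- ((tid * x) % 3)         {0,1,2,3,4,5,6}
step 2: x <- x                       {7}
step 3: y <- 6                       {7}
step 4: w <- ((tid % 2) + (-4 + 3))  {0,1,2,3,4,5,6,7}
step 5: x <- (x - (y % -3))          {0,1,2,3,4,5,6,7}
step 6: eval (w != 6)                {0,1,2,3,4,5,6,7}
step 7: w <- min(-1, x)              {0,1,2,3,4,5,6,7}
step 8: x <- min(max(x, tid), (4 + 1)) {0,1,2,3,4,5,6,7}
step 9: w <- (w // 2)                {0,1,2,3,4,5,6,7}
step 10: x <- x                       {0,1,2,3,4,5,6,7}
step 11: y <- min(-2, -4)             {0,1,2,3,4,5,6,7}

Answer: 12 steps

w: -1,-1,-1,-1,-1,-1,-1,-1
y: -4,-4,-4,-4,-4,-4,-4,-4
x: 2,3,4,3,4,5,5,5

steps = 12; useful = 81; efficiency = 81/96 = 27/32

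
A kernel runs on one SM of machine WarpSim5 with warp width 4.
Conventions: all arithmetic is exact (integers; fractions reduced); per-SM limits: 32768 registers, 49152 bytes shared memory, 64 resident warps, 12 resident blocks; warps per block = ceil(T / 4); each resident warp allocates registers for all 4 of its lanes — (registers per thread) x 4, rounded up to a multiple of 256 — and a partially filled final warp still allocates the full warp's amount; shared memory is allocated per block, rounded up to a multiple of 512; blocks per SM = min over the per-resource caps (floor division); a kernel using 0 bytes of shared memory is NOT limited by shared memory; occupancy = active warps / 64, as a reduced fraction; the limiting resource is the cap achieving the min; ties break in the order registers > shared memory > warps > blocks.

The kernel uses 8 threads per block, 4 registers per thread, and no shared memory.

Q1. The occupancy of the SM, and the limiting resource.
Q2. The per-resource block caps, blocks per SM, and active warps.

Answer: occupancy 3/8, limited by blocks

registers: 64 blocks
shared memory: no limit (kernel uses none)
warps: 32 blocks
blocks: 12 blocks

Answer: 12 blocks, 24 active warps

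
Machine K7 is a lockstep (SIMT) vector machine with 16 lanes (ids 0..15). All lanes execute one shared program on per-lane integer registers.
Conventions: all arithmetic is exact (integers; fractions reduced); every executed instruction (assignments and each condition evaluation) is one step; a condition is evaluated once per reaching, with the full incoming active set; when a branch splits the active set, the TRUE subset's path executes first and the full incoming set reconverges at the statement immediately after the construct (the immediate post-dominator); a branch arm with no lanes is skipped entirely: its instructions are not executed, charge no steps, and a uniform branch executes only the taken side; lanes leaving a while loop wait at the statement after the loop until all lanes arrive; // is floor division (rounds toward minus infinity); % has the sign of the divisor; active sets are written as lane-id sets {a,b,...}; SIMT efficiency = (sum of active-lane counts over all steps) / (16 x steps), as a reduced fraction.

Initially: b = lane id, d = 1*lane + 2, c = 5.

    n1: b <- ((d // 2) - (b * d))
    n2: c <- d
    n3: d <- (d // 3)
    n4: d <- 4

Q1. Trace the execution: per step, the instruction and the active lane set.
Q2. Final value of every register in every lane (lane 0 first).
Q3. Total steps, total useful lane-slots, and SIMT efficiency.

step 0: b <- ((d // 2) - (b * d))    {0,1,2,3,4,5,6,7,8,9,10,11,12,13,14,15}
step 1: c <- d                       {0,1,2,3,4,5,6,7,8,9,10,11,12,13,14,15}
step 2: d <- (d // 3)                {0,1,2,3,4,5,6,7,8,9,10,11,12,13,14,15}
step 3: d <- 4                       {0,1,2,3,4,5,6,7,8,9,10,11,12,13,14,15}

Answer: 4 steps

b: 1,-2,-6,-13,-21,-32,-44,-59,-75,-94,-114,-137,-161,-188,-216,-247
d: 4,4,4,4,4,4,4,4,4,4,4,4,4,4,4,4
c: 2,3,4,5,6,7,8,9,10,11,12,13,14,15,16,17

steps = 4; useful = 64; efficiency = 64/64 = 1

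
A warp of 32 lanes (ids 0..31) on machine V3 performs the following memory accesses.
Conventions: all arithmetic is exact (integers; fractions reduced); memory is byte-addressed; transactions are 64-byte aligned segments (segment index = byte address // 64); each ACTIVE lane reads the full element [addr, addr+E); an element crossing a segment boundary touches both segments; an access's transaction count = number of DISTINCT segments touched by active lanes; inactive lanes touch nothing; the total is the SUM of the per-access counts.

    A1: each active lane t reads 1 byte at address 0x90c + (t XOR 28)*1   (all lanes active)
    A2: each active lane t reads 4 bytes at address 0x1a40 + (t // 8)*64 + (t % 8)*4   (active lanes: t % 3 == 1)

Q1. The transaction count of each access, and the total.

A1: 1 transaction
A2: 4 transactions

Answer: 1,4; total 5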